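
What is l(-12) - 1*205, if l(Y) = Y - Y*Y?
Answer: -361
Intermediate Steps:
l(Y) = Y - Y²
l(-12) - 1*205 = -12*(1 - 1*(-12)) - 1*205 = -12*(1 + 12) - 205 = -12*13 - 205 = -156 - 205 = -361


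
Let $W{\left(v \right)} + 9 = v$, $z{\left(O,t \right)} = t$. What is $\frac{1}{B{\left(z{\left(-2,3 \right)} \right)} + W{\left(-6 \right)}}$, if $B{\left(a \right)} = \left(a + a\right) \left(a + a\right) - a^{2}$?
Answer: $\frac{1}{12} \approx 0.083333$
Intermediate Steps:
$W{\left(v \right)} = -9 + v$
$B{\left(a \right)} = 3 a^{2}$ ($B{\left(a \right)} = 2 a 2 a - a^{2} = 4 a^{2} - a^{2} = 3 a^{2}$)
$\frac{1}{B{\left(z{\left(-2,3 \right)} \right)} + W{\left(-6 \right)}} = \frac{1}{3 \cdot 3^{2} - 15} = \frac{1}{3 \cdot 9 - 15} = \frac{1}{27 - 15} = \frac{1}{12}$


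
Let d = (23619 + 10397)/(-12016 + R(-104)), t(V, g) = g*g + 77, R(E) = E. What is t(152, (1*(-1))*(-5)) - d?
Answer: 158782/1515 ≈ 104.81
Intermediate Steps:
t(V, g) = 77 + g² (t(V, g) = g² + 77 = 77 + g²)
d = -4252/1515 (d = (23619 + 10397)/(-12016 - 104) = 34016/(-12120) = 34016*(-1/12120) = -4252/1515 ≈ -2.8066)
t(152, (1*(-1))*(-5)) - d = (77 + ((1*(-1))*(-5))²) - 1*(-4252/1515) = (77 + (-1*(-5))²) + 4252/1515 = (77 + 5²) + 4252/1515 = (77 + 25) + 4252/1515 = 102 + 4252/1515 = 158782/1515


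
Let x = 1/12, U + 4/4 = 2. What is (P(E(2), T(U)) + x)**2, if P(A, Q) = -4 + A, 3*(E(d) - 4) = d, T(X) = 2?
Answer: 9/16 ≈ 0.56250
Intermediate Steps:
U = 1 (U = -1 + 2 = 1)
E(d) = 4 + d/3
x = 1/12 ≈ 0.083333
(P(E(2), T(U)) + x)**2 = ((-4 + (4 + (1/3)*2)) + 1/12)**2 = ((-4 + (4 + 2/3)) + 1/12)**2 = ((-4 + 14/3) + 1/12)**2 = (2/3 + 1/12)**2 = (3/4)**2 = 9/16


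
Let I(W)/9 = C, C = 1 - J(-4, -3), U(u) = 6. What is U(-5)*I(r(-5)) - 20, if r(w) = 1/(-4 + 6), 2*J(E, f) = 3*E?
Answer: 358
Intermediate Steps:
J(E, f) = 3*E/2 (J(E, f) = (3*E)/2 = 3*E/2)
r(w) = 1/2
C = 7 (C = 1 - 3*(-4)/2 = 1 - 1*(-6) = 1 + 6 = 7)
I(W) = 63 (I(W) = 9*7 = 63)
U(-5)*I(r(-5)) - 20 = 6*63 - 20 = 378 - 20 = 358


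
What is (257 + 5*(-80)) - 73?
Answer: -216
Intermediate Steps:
(257 + 5*(-80)) - 73 = (257 - 400) - 73 = -143 - 73 = -216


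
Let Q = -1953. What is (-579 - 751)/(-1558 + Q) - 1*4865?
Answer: -17079685/3511 ≈ -4864.6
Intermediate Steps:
(-579 - 751)/(-1558 + Q) - 1*4865 = (-579 - 751)/(-1558 - 1953) - 1*4865 = -1330/(-3511) - 4865 = -1330*(-1/3511) - 4865 = 1330/3511 - 4865 = -17079685/3511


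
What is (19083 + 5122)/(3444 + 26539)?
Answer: 24205/29983 ≈ 0.80729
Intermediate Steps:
(19083 + 5122)/(3444 + 26539) = 24205/29983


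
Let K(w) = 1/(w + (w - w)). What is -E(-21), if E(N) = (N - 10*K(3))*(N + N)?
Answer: -1022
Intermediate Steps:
K(w) = 1/w (K(w) = 1/(w + 0) = 1/w)
E(N) = 2*N*(-10/3 + N) (E(N) = (N - 10/3)*(N + N) = (N - 10*1/3)*(2*N) = (N - 10/3)*(2*N) = (-10/3 + N)*(2*N) = 2*N*(-10/3 + N))
-E(-21) = -2*(-21)*(-10 + 3*(-21))/3 = -2*(-21)*(-10 - 63)/3 = -2*(-21)*(-73)/3 = -1*1022 = -1022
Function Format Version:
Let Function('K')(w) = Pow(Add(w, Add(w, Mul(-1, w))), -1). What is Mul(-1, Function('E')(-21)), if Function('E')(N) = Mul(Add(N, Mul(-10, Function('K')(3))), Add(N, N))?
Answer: -1022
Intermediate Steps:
Function('K')(w) = Pow(w, -1) (Function('K')(w) = Pow(Add(w, 0), -1) = Pow(w, -1))
Function('E')(N) = Mul(2, N, Add(Rational(-10, 3), N)) (Function('E')(N) = Mul(Add(N, Mul(-10, Pow(3, -1))), Add(N, N)) = Mul(Add(N, Mul(-10, Rational(1, 3))), Mul(2, N)) = Mul(Add(N, Rational(-10, 3)), Mul(2, N)) = Mul(Add(Rational(-10, 3), N), Mul(2, N)) = Mul(2, N, Add(Rational(-10, 3), N)))
Mul(-1, Function('E')(-21)) = Mul(-1, Mul(Rational(2, 3), -21, Add(-10, Mul(3, -21)))) = Mul(-1, Mul(Rational(2, 3), -21, Add(-10, -63))) = Mul(-1, Mul(Rational(2, 3), -21, -73)) = Mul(-1, 1022) = -1022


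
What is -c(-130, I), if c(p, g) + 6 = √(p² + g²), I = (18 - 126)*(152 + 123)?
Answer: 6 - 10*√8821069 ≈ -29694.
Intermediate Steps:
I = -29700 (I = -108*275 = -29700)
c(p, g) = -6 + √(g² + p²) (c(p, g) = -6 + √(p² + g²) = -6 + √(g² + p²))
-c(-130, I) = -(-6 + √((-29700)² + (-130)²)) = -(-6 + √(882090000 + 16900)) = -(-6 + √882106900) = -(-6 + 10*√8821069) = 6 - 10*√8821069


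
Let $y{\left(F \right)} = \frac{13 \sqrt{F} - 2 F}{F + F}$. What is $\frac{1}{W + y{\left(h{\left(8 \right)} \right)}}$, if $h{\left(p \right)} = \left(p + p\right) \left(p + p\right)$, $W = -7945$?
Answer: $- \frac{32}{254259} \approx -0.00012586$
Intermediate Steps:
$h{\left(p \right)} = 4 p^{2}$ ($h{\left(p \right)} = 2 p 2 p = 4 p^{2}$)
$y{\left(F \right)} = \frac{- 2 F + 13 \sqrt{F}}{2 F}$
$\frac{1}{W + y{\left(h{\left(8 \right)} \right)}} = \frac{1}{-7945 - \left(1 - \frac{13}{2 \cdot 16}\right)} = \frac{1}{-7945 + \left(-1 + \frac{13}{2} \cdot \frac{1}{16}\right)} = \frac{1}{-7945 + \left(-1 + \frac{13}{32}\right)} = \frac{1}{-7945 - \frac{19}{32}} = \frac{1}{- \frac{254259}{32}} = - \frac{32}{254259}$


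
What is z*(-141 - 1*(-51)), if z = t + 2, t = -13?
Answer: 990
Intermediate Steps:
z = -11 (z = -13 + 2 = -11)
z*(-141 - 1*(-51)) = -11*(-141 - 1*(-51)) = -11*(-141 + 51) = -11*(-90) = 990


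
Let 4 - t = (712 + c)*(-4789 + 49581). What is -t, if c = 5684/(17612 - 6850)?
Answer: 171737612764/5381 ≈ 3.1916e+7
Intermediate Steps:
c = 2842/5381 (c = 5684/10762 = 5684*(1/10762) = 2842/5381 ≈ 0.52815)
t = -171737612764/5381 (t = 4 - (712 + 2842/5381)*(-4789 + 49581) = 4 - 3834114*44792/5381 = 4 - 1*171737634288/5381 = 4 - 171737634288/5381 = -171737612764/5381 ≈ -3.1916e+7)
-t = -1*(-171737612764/5381) = 171737612764/5381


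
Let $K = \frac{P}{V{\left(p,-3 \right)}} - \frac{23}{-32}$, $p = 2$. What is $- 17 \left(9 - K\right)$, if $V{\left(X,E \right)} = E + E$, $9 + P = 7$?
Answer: $- \frac{12971}{96} \approx -135.11$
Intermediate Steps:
$P = -2$ ($P = -9 + 7 = -2$)
$V{\left(X,E \right)} = 2 E$
$K = \frac{101}{96}$ ($K = - \frac{2}{2 \left(-3\right)} - \frac{23}{-32} = - \frac{2}{-6} - - \frac{23}{32} = \left(-2\right) \left(- \frac{1}{6}\right) + \frac{23}{32} = \frac{1}{3} + \frac{23}{32} = \frac{101}{96} \approx 1.0521$)
$- 17 \left(9 - K\right) = - 17 \left(9 - \frac{101}{96}\right) = \left(-17\right) \frac{763}{96} = - \frac{12971}{96}$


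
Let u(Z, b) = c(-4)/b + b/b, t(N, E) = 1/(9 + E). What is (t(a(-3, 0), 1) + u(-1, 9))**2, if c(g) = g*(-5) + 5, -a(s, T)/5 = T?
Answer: 121801/8100 ≈ 15.037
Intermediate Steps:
a(s, T) = -5*T
c(g) = 5 - 5*g (c(g) = -5*g + 5 = 5 - 5*g)
u(Z, b) = 1 + 25/b (u(Z, b) = (5 - 5*(-4))/b + b/b = (5 + 20)/b + 1 = 25/b + 1 = 1 + 25/b)
(t(a(-3, 0), 1) + u(-1, 9))**2 = (1/(9 + 1) + (25 + 9)/9)**2 = (1/10 + (1/9)*34)**2 = (1/10 + 34/9)**2 = (349/90)**2 = 121801/8100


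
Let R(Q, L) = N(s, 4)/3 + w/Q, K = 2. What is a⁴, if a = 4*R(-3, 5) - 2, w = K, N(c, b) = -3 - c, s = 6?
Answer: 6250000/81 ≈ 77161.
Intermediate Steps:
w = 2
R(Q, L) = -3 + 2/Q (R(Q, L) = (-3 - 1*6)/3 + 2/Q = (-3 - 6)*(⅓) + 2/Q = -9*⅓ + 2/Q = -3 + 2/Q)
a = -50/3 (a = 4*(-3 + 2/(-3)) - 2 = 4*(-3 + 2*(-⅓)) - 2 = 4*(-3 - ⅔) - 2 = 4*(-11/3) - 2 = -44/3 - 2 = -50/3 ≈ -16.667)
a⁴ = (-50/3)⁴ = 6250000/81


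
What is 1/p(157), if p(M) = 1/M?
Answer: 157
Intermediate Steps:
1/p(157) = 1/(1/157) = 157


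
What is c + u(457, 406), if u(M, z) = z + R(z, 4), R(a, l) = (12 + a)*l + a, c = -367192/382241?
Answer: 949119452/382241 ≈ 2483.0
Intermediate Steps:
c = -367192/382241 (c = -367192*1/382241 = -367192/382241 ≈ -0.96063)
R(a, l) = a + l*(12 + a) (R(a, l) = l*(12 + a) + a = a + l*(12 + a))
u(M, z) = 48 + 6*z (u(M, z) = z + (z + 12*4 + z*4) = z + (z + 48 + 4*z) = z + (48 + 5*z) = 48 + 6*z)
c + u(457, 406) = -367192/382241 + (48 + 6*406) = -367192/382241 + (48 + 2436) = -367192/382241 + 2484 = 949119452/382241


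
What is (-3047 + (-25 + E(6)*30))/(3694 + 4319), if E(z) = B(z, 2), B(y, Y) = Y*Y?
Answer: -984/2671 ≈ -0.36840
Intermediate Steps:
B(y, Y) = Y²
E(z) = 4 (E(z) = 2² = 4)
(-3047 + (-25 + E(6)*30))/(3694 + 4319) = (-3047 + (-25 + 4*30))/(3694 + 4319) = (-3047 + (-25 + 120))/8013 = (-3047 + 95)*(1/8013) = -2952*1/8013 = -984/2671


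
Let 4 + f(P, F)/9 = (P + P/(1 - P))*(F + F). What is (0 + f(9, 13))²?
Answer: 52229529/16 ≈ 3.2643e+6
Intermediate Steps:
f(P, F) = -36 + 18*F*(P + P/(1 - P)) (f(P, F) = -36 + 9*((P + P/(1 - P))*(F + F)) = -36 + 9*((P + P/(1 - P))*(2*F)) = -36 + 9*(2*F*(P + P/(1 - P))) = -36 + 18*F*(P + P/(1 - P)))
(0 + f(9, 13))² = (0 + 18*(2 - 2*9 + 13*9² - 2*13*9)/(-1 + 9))² = (0 + 18*(2 - 18 + 13*81 - 234)/8)² = (0 + 18*(⅛)*(2 - 18 + 1053 - 234))² = (0 + 18*(⅛)*803)² = (0 + 7227/4)² = (7227/4)² = 52229529/16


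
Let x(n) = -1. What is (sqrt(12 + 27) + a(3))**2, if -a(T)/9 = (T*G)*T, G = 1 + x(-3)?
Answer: 39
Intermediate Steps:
G = 0 (G = 1 - 1 = 0)
a(T) = 0 (a(T) = -9*T*0*T = -0*T = -9*0 = 0)
(sqrt(12 + 27) + a(3))**2 = (sqrt(12 + 27) + 0)**2 = (sqrt(39) + 0)**2 = (sqrt(39))**2 = 39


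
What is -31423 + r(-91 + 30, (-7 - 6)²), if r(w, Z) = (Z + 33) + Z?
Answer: -31052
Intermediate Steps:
r(w, Z) = 33 + 2*Z (r(w, Z) = (33 + Z) + Z = 33 + 2*Z)
-31423 + r(-91 + 30, (-7 - 6)²) = -31423 + (33 + 2*(-7 - 6)²) = -31423 + (33 + 2*(-13)²) = -31423 + (33 + 2*169) = -31423 + (33 + 338) = -31423 + 371 = -31052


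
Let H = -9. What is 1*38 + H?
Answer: 29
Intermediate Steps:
1*38 + H = 1*38 - 9 = 38 - 9 = 29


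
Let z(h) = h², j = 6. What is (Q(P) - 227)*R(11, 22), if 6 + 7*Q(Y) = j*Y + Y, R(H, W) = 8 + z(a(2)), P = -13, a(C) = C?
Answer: -20232/7 ≈ -2890.3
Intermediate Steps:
R(H, W) = 12 (R(H, W) = 8 + 2² = 8 + 4 = 12)
Q(Y) = -6/7 + Y (Q(Y) = -6/7 + (6*Y + Y)/7 = -6/7 + (7*Y)/7 = -6/7 + Y)
(Q(P) - 227)*R(11, 22) = ((-6/7 - 13) - 227)*12 = (-97/7 - 227)*12 = -1686/7*12 = -20232/7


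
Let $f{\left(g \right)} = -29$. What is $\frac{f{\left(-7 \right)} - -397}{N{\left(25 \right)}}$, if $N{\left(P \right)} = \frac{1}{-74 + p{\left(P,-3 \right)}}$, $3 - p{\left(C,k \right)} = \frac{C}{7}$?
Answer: $- \frac{192096}{7} \approx -27442.0$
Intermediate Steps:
$p{\left(C,k \right)} = 3 - \frac{C}{7}$
$N{\left(P \right)} = \frac{1}{-71 - \frac{P}{7}}$ ($N{\left(P \right)} = \frac{1}{-74 - \left(-3 + \frac{P}{7}\right)} = \frac{1}{-71 - \frac{P}{7}}$)
$\frac{f{\left(-7 \right)} - -397}{N{\left(25 \right)}} = \frac{-29 - -397}{\left(-7\right) \frac{1}{497 + 25}} = \frac{-29 + 397}{\left(-7\right) \frac{1}{522}} = \frac{368}{\left(-7\right) \frac{1}{522}} = \frac{368}{- \frac{7}{522}} = 368 \left(- \frac{522}{7}\right) = - \frac{192096}{7}$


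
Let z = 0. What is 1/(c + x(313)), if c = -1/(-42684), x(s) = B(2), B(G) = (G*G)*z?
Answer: 42684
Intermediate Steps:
B(G) = 0 (B(G) = (G*G)*0 = G²*0 = 0)
x(s) = 0
c = 1/42684 (c = -1*(-1/42684) = 1/42684 ≈ 2.3428e-5)
1/(c + x(313)) = 1/(1/42684 + 0) = 1/(1/42684) = 42684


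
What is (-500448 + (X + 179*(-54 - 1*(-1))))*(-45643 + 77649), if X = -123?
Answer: -16324916348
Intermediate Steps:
(-500448 + (X + 179*(-54 - 1*(-1))))*(-45643 + 77649) = (-500448 + (-123 + 179*(-54 - 1*(-1))))*(-45643 + 77649) = (-500448 + (-123 + 179*(-54 + 1)))*32006 = (-500448 + (-123 + 179*(-53)))*32006 = (-500448 + (-123 - 9487))*32006 = (-500448 - 9610)*32006 = -510058*32006 = -16324916348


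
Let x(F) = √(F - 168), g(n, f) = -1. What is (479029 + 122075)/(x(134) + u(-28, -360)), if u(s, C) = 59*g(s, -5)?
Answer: -35465136/3515 - 601104*I*√34/3515 ≈ -10090.0 - 997.16*I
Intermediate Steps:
x(F) = √(-168 + F)
u(s, C) = -59 (u(s, C) = 59*(-1) = -59)
(479029 + 122075)/(x(134) + u(-28, -360)) = (479029 + 122075)/(√(-168 + 134) - 59) = 601104/(√(-34) - 59) = 601104/(I*√34 - 59) = 601104/(-59 + I*√34)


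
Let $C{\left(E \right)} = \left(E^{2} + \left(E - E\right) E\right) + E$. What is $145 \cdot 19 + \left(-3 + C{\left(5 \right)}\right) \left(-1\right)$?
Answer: $2728$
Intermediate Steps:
$C{\left(E \right)} = E + E^{2}$ ($C{\left(E \right)} = \left(E^{2} + 0 E\right) + E = \left(E^{2} + 0\right) + E = E^{2} + E = E + E^{2}$)
$145 \cdot 19 + \left(-3 + C{\left(5 \right)}\right) \left(-1\right) = 145 \cdot 19 + \left(-3 + 5 \left(1 + 5\right)\right) \left(-1\right) = 2755 + \left(-3 + 5 \cdot 6\right) \left(-1\right) = 2755 + \left(-3 + 30\right) \left(-1\right) = 2755 + 27 \left(-1\right) = 2755 - 27 = 2728$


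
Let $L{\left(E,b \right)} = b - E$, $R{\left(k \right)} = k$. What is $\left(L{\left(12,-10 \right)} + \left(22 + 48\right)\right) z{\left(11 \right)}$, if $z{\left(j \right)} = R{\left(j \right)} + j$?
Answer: $1056$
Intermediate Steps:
$z{\left(j \right)} = 2 j$ ($z{\left(j \right)} = j + j = 2 j$)
$\left(L{\left(12,-10 \right)} + \left(22 + 48\right)\right) z{\left(11 \right)} = \left(\left(-10 - 12\right) + \left(22 + 48\right)\right) 2 \cdot 11 = \left(\left(-10 - 12\right) + 70\right) 22 = \left(-22 + 70\right) 22 = 48 \cdot 22 = 1056$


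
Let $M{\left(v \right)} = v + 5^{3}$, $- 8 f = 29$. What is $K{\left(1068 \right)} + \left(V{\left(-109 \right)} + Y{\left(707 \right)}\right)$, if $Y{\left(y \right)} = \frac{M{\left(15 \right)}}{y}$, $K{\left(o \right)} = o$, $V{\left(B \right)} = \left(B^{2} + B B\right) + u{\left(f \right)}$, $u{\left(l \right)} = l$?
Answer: $\frac{20059871}{808} \approx 24827.0$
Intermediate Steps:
$f = - \frac{29}{8}$ ($f = \left(- \frac{1}{8}\right) 29 = - \frac{29}{8} \approx -3.625$)
$V{\left(B \right)} = - \frac{29}{8} + 2 B^{2}$ ($V{\left(B \right)} = \left(B^{2} + B B\right) - \frac{29}{8} = \left(B^{2} + B^{2}\right) - \frac{29}{8} = 2 B^{2} - \frac{29}{8} = - \frac{29}{8} + 2 B^{2}$)
$M{\left(v \right)} = 125 + v$ ($M{\left(v \right)} = v + 125 = 125 + v$)
$Y{\left(y \right)} = \frac{140}{y}$ ($Y{\left(y \right)} = \frac{125 + 15}{y} = \frac{140}{y}$)
$K{\left(1068 \right)} + \left(V{\left(-109 \right)} + Y{\left(707 \right)}\right) = 1068 - \left(\frac{29}{8} - 23762 - \frac{20}{101}\right) = 1068 + \left(\left(- \frac{29}{8} + 2 \cdot 11881\right) + 140 \cdot \frac{1}{707}\right) = 1068 + \left(\left(- \frac{29}{8} + 23762\right) + \frac{20}{101}\right) = 1068 + \left(\frac{190067}{8} + \frac{20}{101}\right) = 1068 + \frac{19196927}{808} = \frac{20059871}{808}$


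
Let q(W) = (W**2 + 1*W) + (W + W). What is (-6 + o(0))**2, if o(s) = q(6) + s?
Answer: 2304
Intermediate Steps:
q(W) = W**2 + 3*W (q(W) = (W**2 + W) + 2*W = (W + W**2) + 2*W = W**2 + 3*W)
o(s) = 54 + s (o(s) = 6*(3 + 6) + s = 6*9 + s = 54 + s)
(-6 + o(0))**2 = (-6 + (54 + 0))**2 = (-6 + 54)**2 = 48**2 = 2304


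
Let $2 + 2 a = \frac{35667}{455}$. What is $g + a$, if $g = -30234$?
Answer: $- \frac{27478183}{910} \approx -30196.0$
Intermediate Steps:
$a = \frac{34757}{910}$ ($a = -1 + \frac{35667 \cdot \frac{1}{455}}{2} = -1 + \frac{1}{2} \cdot \frac{35667}{455} = -1 + \frac{35667}{910} = \frac{34757}{910} \approx 38.195$)
$g + a = -30234 + \frac{34757}{910} = - \frac{27478183}{910}$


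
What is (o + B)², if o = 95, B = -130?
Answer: 1225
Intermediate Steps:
(o + B)² = (95 - 130)² = (-35)² = 1225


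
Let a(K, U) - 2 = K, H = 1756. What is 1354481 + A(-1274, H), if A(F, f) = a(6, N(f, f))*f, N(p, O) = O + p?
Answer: 1368529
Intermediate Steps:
a(K, U) = 2 + K
A(F, f) = 8*f (A(F, f) = (2 + 6)*f = 8*f)
1354481 + A(-1274, H) = 1354481 + 8*1756 = 1354481 + 14048 = 1368529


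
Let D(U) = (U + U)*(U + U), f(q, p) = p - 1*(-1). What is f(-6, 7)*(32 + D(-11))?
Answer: 4128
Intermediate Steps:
f(q, p) = 1 + p (f(q, p) = p + 1 = 1 + p)
D(U) = 4*U**2 (D(U) = (2*U)*(2*U) = 4*U**2)
f(-6, 7)*(32 + D(-11)) = (1 + 7)*(32 + 4*(-11)**2) = 8*(32 + 4*121) = 8*(32 + 484) = 8*516 = 4128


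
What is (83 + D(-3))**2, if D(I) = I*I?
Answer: 8464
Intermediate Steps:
D(I) = I**2
(83 + D(-3))**2 = (83 + (-3)**2)**2 = (83 + 9)**2 = 92**2 = 8464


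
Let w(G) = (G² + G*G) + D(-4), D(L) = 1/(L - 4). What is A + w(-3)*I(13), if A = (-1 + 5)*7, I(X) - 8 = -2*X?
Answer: -1175/4 ≈ -293.75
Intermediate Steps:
D(L) = 1/(-4 + L)
I(X) = 8 - 2*X
w(G) = -⅛ + 2*G² (w(G) = (G² + G*G) + 1/(-4 - 4) = (G² + G²) + 1/(-8) = 2*G² - ⅛ = -⅛ + 2*G²)
A = 28 (A = 4*7 = 28)
A + w(-3)*I(13) = 28 + (-⅛ + 2*(-3)²)*(8 - 2*13) = 28 + (-⅛ + 2*9)*(8 - 26) = 28 + (-⅛ + 18)*(-18) = 28 + (143/8)*(-18) = 28 - 1287/4 = -1175/4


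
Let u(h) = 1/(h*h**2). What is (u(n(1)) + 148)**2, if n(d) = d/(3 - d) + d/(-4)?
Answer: 44944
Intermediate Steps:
n(d) = -d/4 + d/(3 - d) (n(d) = d/(3 - d) + d*(-1/4) = d/(3 - d) - d/4 = -d/4 + d/(3 - d))
u(h) = h**(-3) (u(h) = 1/(h**3) = h**(-3))
(u(n(1)) + 148)**2 = ((-1*1*(1 + 1)/(-12 + 4*1))**(-3) + 148)**2 = ((-1*1*2/(-12 + 4))**(-3) + 148)**2 = ((-1*1*2/(-8))**(-3) + 148)**2 = ((-1*1*(-1/8)*2)**(-3) + 148)**2 = ((1/4)**(-3) + 148)**2 = (64 + 148)**2 = 212**2 = 44944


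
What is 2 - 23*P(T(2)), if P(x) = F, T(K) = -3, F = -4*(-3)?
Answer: -274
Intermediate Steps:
F = 12
P(x) = 12
2 - 23*P(T(2)) = 2 - 23*12 = 2 - 276 = -274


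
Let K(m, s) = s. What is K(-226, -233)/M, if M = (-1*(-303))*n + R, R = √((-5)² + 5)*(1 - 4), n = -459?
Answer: 1200183/716385617 - 233*√30/6447470553 ≈ 0.0016751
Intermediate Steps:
R = -3*√30 (R = √(25 + 5)*(-3) = √30*(-3) = -3*√30 ≈ -16.432)
M = -139077 - 3*√30 (M = -1*(-303)*(-459) - 3*√30 = 303*(-459) - 3*√30 = -139077 - 3*√30 ≈ -1.3909e+5)
K(-226, -233)/M = -233/(-139077 - 3*√30)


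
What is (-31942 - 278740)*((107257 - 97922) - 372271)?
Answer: 112757682352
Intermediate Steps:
(-31942 - 278740)*((107257 - 97922) - 372271) = -310682*(9335 - 372271) = -310682*(-362936) = 112757682352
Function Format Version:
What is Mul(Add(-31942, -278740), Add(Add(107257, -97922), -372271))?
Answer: 112757682352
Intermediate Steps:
Mul(Add(-31942, -278740), Add(Add(107257, -97922), -372271)) = Mul(-310682, Add(9335, -372271)) = Mul(-310682, -362936) = 112757682352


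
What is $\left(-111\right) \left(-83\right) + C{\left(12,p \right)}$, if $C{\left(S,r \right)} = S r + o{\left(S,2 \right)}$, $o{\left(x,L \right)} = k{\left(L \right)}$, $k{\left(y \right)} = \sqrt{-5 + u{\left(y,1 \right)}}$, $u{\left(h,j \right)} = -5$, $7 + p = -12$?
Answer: $8985 + i \sqrt{10} \approx 8985.0 + 3.1623 i$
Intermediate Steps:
$p = -19$ ($p = -7 - 12 = -19$)
$k{\left(y \right)} = i \sqrt{10}$ ($k{\left(y \right)} = \sqrt{-5 - 5} = \sqrt{-10} = i \sqrt{10}$)
$o{\left(x,L \right)} = i \sqrt{10}$
$C{\left(S,r \right)} = i \sqrt{10} + S r$ ($C{\left(S,r \right)} = S r + i \sqrt{10} = i \sqrt{10} + S r$)
$\left(-111\right) \left(-83\right) + C{\left(12,p \right)} = \left(-111\right) \left(-83\right) + \left(i \sqrt{10} + 12 \left(-19\right)\right) = 9213 - \left(228 - i \sqrt{10}\right) = 8985 + i \sqrt{10}$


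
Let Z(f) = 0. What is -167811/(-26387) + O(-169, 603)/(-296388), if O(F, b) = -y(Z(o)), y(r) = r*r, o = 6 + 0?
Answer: 167811/26387 ≈ 6.3596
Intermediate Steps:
o = 6
y(r) = r**2
O(F, b) = 0 (O(F, b) = -1*0**2 = -1*0 = 0)
-167811/(-26387) + O(-169, 603)/(-296388) = -167811/(-26387) + 0/(-296388) = -167811*(-1/26387) + 0*(-1/296388) = 167811/26387 + 0 = 167811/26387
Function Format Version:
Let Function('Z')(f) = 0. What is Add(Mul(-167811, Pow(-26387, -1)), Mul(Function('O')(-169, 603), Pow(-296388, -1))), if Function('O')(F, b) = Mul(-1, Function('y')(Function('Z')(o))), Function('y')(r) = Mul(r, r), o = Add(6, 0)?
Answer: Rational(167811, 26387) ≈ 6.3596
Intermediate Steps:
o = 6
Function('y')(r) = Pow(r, 2)
Function('O')(F, b) = 0 (Function('O')(F, b) = Mul(-1, Pow(0, 2)) = Mul(-1, 0) = 0)
Add(Mul(-167811, Pow(-26387, -1)), Mul(Function('O')(-169, 603), Pow(-296388, -1))) = Add(Mul(-167811, Pow(-26387, -1)), Mul(0, Pow(-296388, -1))) = Add(Mul(-167811, Rational(-1, 26387)), Mul(0, Rational(-1, 296388))) = Add(Rational(167811, 26387), 0) = Rational(167811, 26387)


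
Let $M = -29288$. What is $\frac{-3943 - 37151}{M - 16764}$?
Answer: $\frac{20547}{23026} \approx 0.89234$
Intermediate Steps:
$\frac{-3943 - 37151}{M - 16764} = \frac{-3943 - 37151}{-29288 - 16764} = - \frac{41094}{-46052} = \left(-41094\right) \left(- \frac{1}{46052}\right) = \frac{20547}{23026}$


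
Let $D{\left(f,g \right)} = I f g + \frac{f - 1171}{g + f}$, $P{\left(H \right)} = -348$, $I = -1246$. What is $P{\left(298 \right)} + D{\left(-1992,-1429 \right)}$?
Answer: $- \frac{12133685160833}{3421} \approx -3.5468 \cdot 10^{9}$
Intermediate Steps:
$D{\left(f,g \right)} = \frac{-1171 + f}{f + g} - 1246 f g$ ($D{\left(f,g \right)} = - 1246 f g + \frac{f - 1171}{g + f} = - 1246 f g + \frac{-1171 + f}{f + g} = \frac{-1171 + f}{f + g} - 1246 f g$)
$P{\left(298 \right)} + D{\left(-1992,-1429 \right)} = -348 + \frac{-1171 - 1992 - - 2482032 \left(-1429\right)^{2} - - 1780534 \left(-1992\right)^{2}}{-1992 - 1429} = -348 + \frac{-1171 - 1992 - \left(-2482032\right) 2042041 - \left(-1780534\right) 3968064}{-3421} = -348 - \frac{-1171 - 1992 + 5068411107312 + 7065272866176}{3421} = -348 - \frac{12133683970325}{3421} = - \frac{12133685160833}{3421}$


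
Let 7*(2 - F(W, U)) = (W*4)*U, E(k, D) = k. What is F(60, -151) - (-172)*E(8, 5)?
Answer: 45886/7 ≈ 6555.1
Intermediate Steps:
F(W, U) = 2 - 4*U*W/7 (F(W, U) = 2 - W*4*U/7 = 2 - 4*W*U/7 = 2 - 4*U*W/7)
F(60, -151) - (-172)*E(8, 5) = (2 - 4/7*(-151)*60) - (-172)*8 = (2 + 36240/7) - 1*(-1376) = 36254/7 + 1376 = 45886/7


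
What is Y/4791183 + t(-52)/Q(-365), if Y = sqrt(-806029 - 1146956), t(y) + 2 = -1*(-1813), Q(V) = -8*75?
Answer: -1811/600 + I*sqrt(1952985)/4791183 ≈ -3.0183 + 0.00029168*I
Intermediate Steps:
Q(V) = -600
t(y) = 1811 (t(y) = -2 - 1*(-1813) = -2 + 1813 = 1811)
Y = I*sqrt(1952985) (Y = sqrt(-1952985) = I*sqrt(1952985) ≈ 1397.5*I)
Y/4791183 + t(-52)/Q(-365) = (I*sqrt(1952985))/4791183 + 1811/(-600) = (I*sqrt(1952985))*(1/4791183) + 1811*(-1/600) = I*sqrt(1952985)/4791183 - 1811/600 = -1811/600 + I*sqrt(1952985)/4791183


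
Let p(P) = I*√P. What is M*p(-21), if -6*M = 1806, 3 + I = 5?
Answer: -602*I*√21 ≈ -2758.7*I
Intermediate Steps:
I = 2 (I = -3 + 5 = 2)
M = -301 (M = -⅙*1806 = -301)
p(P) = 2*√P
M*p(-21) = -602*√(-21) = -602*I*√21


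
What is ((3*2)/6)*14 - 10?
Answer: 4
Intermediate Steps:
((3*2)/6)*14 - 10 = (6*(⅙))*14 - 10 = 1*14 - 10 = 14 - 10 = 4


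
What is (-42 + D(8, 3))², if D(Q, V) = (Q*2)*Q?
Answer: 7396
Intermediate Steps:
D(Q, V) = 2*Q² (D(Q, V) = (2*Q)*Q = 2*Q²)
(-42 + D(8, 3))² = (-42 + 2*8²)² = (-42 + 2*64)² = (-42 + 128)² = 86² = 7396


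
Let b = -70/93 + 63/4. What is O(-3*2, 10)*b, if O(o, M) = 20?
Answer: 27895/93 ≈ 299.95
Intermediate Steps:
b = 5579/372 (b = -70*1/93 + 63*(1/4) = -70/93 + 63/4 = 5579/372 ≈ 14.997)
O(-3*2, 10)*b = 20*(5579/372) = 27895/93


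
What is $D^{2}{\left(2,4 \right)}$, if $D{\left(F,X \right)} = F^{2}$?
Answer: $16$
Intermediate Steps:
$D^{2}{\left(2,4 \right)} = \left(2^{2}\right)^{2} = 4^{2} = 16$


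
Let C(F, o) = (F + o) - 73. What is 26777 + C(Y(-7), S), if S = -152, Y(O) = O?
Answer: 26545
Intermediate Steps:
C(F, o) = -73 + F + o
26777 + C(Y(-7), S) = 26777 + (-73 - 7 - 152) = 26777 - 232 = 26545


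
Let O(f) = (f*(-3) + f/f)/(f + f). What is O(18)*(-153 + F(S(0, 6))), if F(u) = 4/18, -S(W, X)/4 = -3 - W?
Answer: 72875/324 ≈ 224.92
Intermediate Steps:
S(W, X) = 12 + 4*W (S(W, X) = -4*(-3 - W) = 12 + 4*W)
F(u) = 2/9 (F(u) = 4*(1/18) = 2/9)
O(f) = (1 - 3*f)/(2*f) (O(f) = (-3*f + 1)/((2*f)) = (1 - 3*f)*(1/(2*f)) = (1 - 3*f)/(2*f))
O(18)*(-153 + F(S(0, 6))) = ((½)*(1 - 3*18)/18)*(-153 + 2/9) = ((½)*(1/18)*(1 - 54))*(-1375/9) = ((½)*(1/18)*(-53))*(-1375/9) = -53/36*(-1375/9) = 72875/324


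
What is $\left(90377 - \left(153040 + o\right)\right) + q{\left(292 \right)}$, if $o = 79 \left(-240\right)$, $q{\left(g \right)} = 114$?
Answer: $-43589$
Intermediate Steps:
$o = -18960$
$\left(90377 - \left(153040 + o\right)\right) + q{\left(292 \right)} = \left(90377 - 134080\right) + 114 = -43703 + 114 = -43589$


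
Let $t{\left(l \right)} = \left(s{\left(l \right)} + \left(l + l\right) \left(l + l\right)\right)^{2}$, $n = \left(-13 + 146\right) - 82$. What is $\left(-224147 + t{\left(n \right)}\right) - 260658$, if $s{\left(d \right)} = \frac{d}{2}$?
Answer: $\frac{433158661}{4} \approx 1.0829 \cdot 10^{8}$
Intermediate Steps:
$s{\left(d \right)} = \frac{d}{2}$ ($s{\left(d \right)} = d \frac{1}{2} = \frac{d}{2}$)
$n = 51$ ($n = 133 - 82 = 51$)
$t{\left(l \right)} = \left(\frac{l}{2} + 4 l^{2}\right)^{2}$ ($t{\left(l \right)} = \left(\frac{l}{2} + \left(l + l\right) \left(l + l\right)\right)^{2} = \left(\frac{l}{2} + 2 l 2 l\right)^{2} = \left(\frac{l}{2} + 4 l^{2}\right)^{2}$)
$\left(-224147 + t{\left(n \right)}\right) - 260658 = \left(-224147 + \frac{51^{2} \left(1 + 8 \cdot 51\right)^{2}}{4}\right) - 260658 = \left(-224147 + \frac{1}{4} \cdot 2601 \left(1 + 408\right)^{2}\right) - 260658 = \left(-224147 + \frac{1}{4} \cdot 2601 \cdot 409^{2}\right) - 260658 = \left(-224147 + \frac{1}{4} \cdot 2601 \cdot 167281\right) - 260658 = \left(-224147 + \frac{435097881}{4}\right) - 260658 = \frac{434201293}{4} - 260658 = \frac{433158661}{4}$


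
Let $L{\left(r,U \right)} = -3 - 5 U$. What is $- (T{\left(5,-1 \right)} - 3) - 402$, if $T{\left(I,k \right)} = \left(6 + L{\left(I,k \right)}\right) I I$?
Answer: $-599$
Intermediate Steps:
$T{\left(I,k \right)} = I^{2} \left(3 - 5 k\right)$ ($T{\left(I,k \right)} = \left(6 - \left(3 + 5 k\right)\right) I I = \left(3 - 5 k\right) I^{2} = I^{2} \left(3 - 5 k\right)$)
$- (T{\left(5,-1 \right)} - 3) - 402 = - (5^{2} \left(3 - -5\right) - 3) - 402 = - (25 \left(3 + 5\right) - 3) - 402 = - (25 \cdot 8 - 3) - 402 = - (200 - 3) - 402 = \left(-1\right) 197 - 402 = -197 - 402 = -599$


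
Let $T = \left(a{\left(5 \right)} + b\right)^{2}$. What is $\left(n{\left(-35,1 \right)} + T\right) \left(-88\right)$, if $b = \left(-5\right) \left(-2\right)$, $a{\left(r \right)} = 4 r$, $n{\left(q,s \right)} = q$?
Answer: $-76120$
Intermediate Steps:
$b = 10$
$T = 900$ ($T = \left(4 \cdot 5 + 10\right)^{2} = \left(20 + 10\right)^{2} = 30^{2} = 900$)
$\left(n{\left(-35,1 \right)} + T\right) \left(-88\right) = \left(-35 + 900\right) \left(-88\right) = 865 \left(-88\right) = -76120$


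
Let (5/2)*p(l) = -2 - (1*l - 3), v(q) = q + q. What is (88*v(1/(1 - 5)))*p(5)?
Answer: 352/5 ≈ 70.400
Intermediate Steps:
v(q) = 2*q
p(l) = ⅖ - 2*l/5 (p(l) = 2*(-2 - (1*l - 3))/5 = 2*(-2 - (l - 3))/5 = 2*(-2 - (-3 + l))/5 = 2*(-2 + (3 - l))/5 = 2*(1 - l)/5 = ⅖ - 2*l/5)
(88*v(1/(1 - 5)))*p(5) = (88*(2/(1 - 5)))*(⅖ - ⅖*5) = (88*(2/(-4)))*(⅖ - 2) = (88*(2*(-¼)))*(-8/5) = (88*(-½))*(-8/5) = -44*(-8/5) = 352/5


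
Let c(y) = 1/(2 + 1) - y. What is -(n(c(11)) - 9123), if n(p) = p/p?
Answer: 9122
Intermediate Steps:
c(y) = ⅓ - y (c(y) = 1/3 - y = ⅓ - y)
n(p) = 1
-(n(c(11)) - 9123) = -(1 - 9123) = -1*(-9122) = 9122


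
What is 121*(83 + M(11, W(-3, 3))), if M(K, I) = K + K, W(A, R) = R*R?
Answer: 12705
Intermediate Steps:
W(A, R) = R²
M(K, I) = 2*K
121*(83 + M(11, W(-3, 3))) = 121*(83 + 2*11) = 121*(83 + 22) = 121*105 = 12705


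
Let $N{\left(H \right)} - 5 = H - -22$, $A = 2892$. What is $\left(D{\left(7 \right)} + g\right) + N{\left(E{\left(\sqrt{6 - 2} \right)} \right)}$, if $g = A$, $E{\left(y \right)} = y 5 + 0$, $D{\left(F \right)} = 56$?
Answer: $2985$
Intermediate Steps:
$E{\left(y \right)} = 5 y$ ($E{\left(y \right)} = 5 y + 0 = 5 y$)
$N{\left(H \right)} = 27 + H$ ($N{\left(H \right)} = 5 + \left(H - -22\right) = 5 + \left(H + 22\right) = 5 + \left(22 + H\right) = 27 + H$)
$g = 2892$
$\left(D{\left(7 \right)} + g\right) + N{\left(E{\left(\sqrt{6 - 2} \right)} \right)} = \left(56 + 2892\right) + \left(27 + 5 \sqrt{6 - 2}\right) = 2948 + \left(27 + 5 \sqrt{4}\right) = 2948 + \left(27 + 5 \cdot 2\right) = 2948 + \left(27 + 10\right) = 2948 + 37 = 2985$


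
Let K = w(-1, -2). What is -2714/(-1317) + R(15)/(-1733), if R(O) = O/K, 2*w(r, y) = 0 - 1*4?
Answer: 9426479/4564722 ≈ 2.0651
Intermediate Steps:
w(r, y) = -2 (w(r, y) = (0 - 1*4)/2 = (0 - 4)/2 = (½)*(-4) = -2)
K = -2
R(O) = -O/2 (R(O) = O/(-2) = O*(-½) = -O/2)
-2714/(-1317) + R(15)/(-1733) = -2714/(-1317) - ½*15/(-1733) = -2714*(-1/1317) - 15/2*(-1/1733) = 2714/1317 + 15/3466 = 9426479/4564722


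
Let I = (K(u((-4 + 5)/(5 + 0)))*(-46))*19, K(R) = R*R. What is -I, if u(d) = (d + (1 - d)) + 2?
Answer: 7866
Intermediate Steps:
u(d) = 3 (u(d) = 1 + 2 = 3)
K(R) = R**2
I = -7866 (I = (3**2*(-46))*19 = (9*(-46))*19 = -414*19 = -7866)
-I = -1*(-7866) = 7866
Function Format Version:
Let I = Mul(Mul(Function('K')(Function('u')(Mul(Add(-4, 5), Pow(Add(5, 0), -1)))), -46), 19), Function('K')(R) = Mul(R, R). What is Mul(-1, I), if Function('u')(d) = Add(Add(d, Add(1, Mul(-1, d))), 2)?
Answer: 7866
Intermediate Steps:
Function('u')(d) = 3 (Function('u')(d) = Add(1, 2) = 3)
Function('K')(R) = Pow(R, 2)
I = -7866 (I = Mul(Mul(Pow(3, 2), -46), 19) = Mul(Mul(9, -46), 19) = Mul(-414, 19) = -7866)
Mul(-1, I) = Mul(-1, -7866) = 7866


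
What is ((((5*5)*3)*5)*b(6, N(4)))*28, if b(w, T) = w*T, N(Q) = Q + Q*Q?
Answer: 1260000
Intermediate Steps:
N(Q) = Q + Q²
b(w, T) = T*w
((((5*5)*3)*5)*b(6, N(4)))*28 = ((((5*5)*3)*5)*((4*(1 + 4))*6))*28 = (((25*3)*5)*((4*5)*6))*28 = ((75*5)*(20*6))*28 = (375*120)*28 = 45000*28 = 1260000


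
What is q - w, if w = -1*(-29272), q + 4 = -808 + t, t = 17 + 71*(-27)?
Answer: -31984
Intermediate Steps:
t = -1900 (t = 17 - 1917 = -1900)
q = -2712 (q = -4 + (-808 - 1900) = -4 - 2708 = -2712)
w = 29272
q - w = -2712 - 1*29272 = -2712 - 29272 = -31984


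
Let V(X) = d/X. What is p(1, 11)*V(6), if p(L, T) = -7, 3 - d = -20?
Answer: -161/6 ≈ -26.833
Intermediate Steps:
d = 23 (d = 3 - 1*(-20) = 3 + 20 = 23)
V(X) = 23/X
p(1, 11)*V(6) = -161/6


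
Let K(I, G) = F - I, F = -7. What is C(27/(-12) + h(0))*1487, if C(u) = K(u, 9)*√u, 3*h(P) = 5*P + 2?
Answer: -96655*I*√57/72 ≈ -10135.0*I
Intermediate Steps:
h(P) = ⅔ + 5*P/3 (h(P) = (5*P + 2)/3 = (2 + 5*P)/3 = ⅔ + 5*P/3)
K(I, G) = -7 - I
C(u) = √u*(-7 - u) (C(u) = (-7 - u)*√u = √u*(-7 - u))
C(27/(-12) + h(0))*1487 = (√(27/(-12) + (⅔ + (5/3)*0))*(-7 - (27/(-12) + (⅔ + (5/3)*0))))*1487 = (√(27*(-1/12) + (⅔ + 0))*(-7 - (27*(-1/12) + (⅔ + 0))))*1487 = (√(-9/4 + ⅔)*(-7 - (-9/4 + ⅔)))*1487 = (√(-19/12)*(-7 - 1*(-19/12)))*1487 = ((I*√57/6)*(-7 + 19/12))*1487 = ((I*√57/6)*(-65/12))*1487 = -65*I*√57/72*1487 = -96655*I*√57/72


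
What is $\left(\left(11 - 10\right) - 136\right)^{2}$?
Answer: $18225$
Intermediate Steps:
$\left(\left(11 - 10\right) - 136\right)^{2} = \left(1 - 136\right)^{2} = \left(-135\right)^{2} = 18225$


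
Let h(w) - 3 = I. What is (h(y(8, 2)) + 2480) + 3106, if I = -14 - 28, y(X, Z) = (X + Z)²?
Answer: 5547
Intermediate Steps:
I = -42
h(w) = -39 (h(w) = 3 - 42 = -39)
(h(y(8, 2)) + 2480) + 3106 = (-39 + 2480) + 3106 = 2441 + 3106 = 5547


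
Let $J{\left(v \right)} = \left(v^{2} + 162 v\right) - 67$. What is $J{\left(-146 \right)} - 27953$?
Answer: $-30356$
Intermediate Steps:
$J{\left(v \right)} = -67 + v^{2} + 162 v$
$J{\left(-146 \right)} - 27953 = \left(-67 + \left(-146\right)^{2} + 162 \left(-146\right)\right) - 27953 = \left(-67 + 21316 - 23652\right) - 27953 = -2403 - 27953 = -30356$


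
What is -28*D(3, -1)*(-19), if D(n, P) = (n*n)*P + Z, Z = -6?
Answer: -7980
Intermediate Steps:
D(n, P) = -6 + P*n² (D(n, P) = (n*n)*P - 6 = n²*P - 6 = P*n² - 6 = -6 + P*n²)
-28*D(3, -1)*(-19) = -28*(-6 - 1*3²)*(-19) = -28*(-6 - 1*9)*(-19) = -28*(-6 - 9)*(-19) = -28*(-15)*(-19) = 420*(-19) = -7980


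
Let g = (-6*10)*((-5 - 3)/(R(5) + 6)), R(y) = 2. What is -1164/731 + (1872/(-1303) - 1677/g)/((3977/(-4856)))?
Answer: 649452623158/18940323305 ≈ 34.289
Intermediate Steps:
g = 60 (g = (-6*10)*((-5 - 3)/(2 + 6)) = -(-480)/8 = -60*(-1) = 60)
-1164/731 + (1872/(-1303) - 1677/g)/((3977/(-4856))) = -1164/731 + (1872/(-1303) - 1677/60)/((3977/(-4856))) = -1164*1/731 + (1872*(-1/1303) - 1677*1/60)/((3977*(-1/4856))) = -1164/731 + (-1872/1303 - 559/20)/(-3977/4856) = -1164/731 - 765817/26060*(-4856/3977) = -1164/731 + 929701838/25910155 = 649452623158/18940323305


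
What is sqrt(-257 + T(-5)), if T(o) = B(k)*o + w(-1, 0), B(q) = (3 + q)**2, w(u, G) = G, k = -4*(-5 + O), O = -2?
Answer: I*sqrt(5062) ≈ 71.148*I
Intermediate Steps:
k = 28 (k = -4*(-5 - 2) = -4*(-7) = 28)
T(o) = 961*o (T(o) = (3 + 28)**2*o + 0 = 31**2*o + 0 = 961*o + 0 = 961*o)
sqrt(-257 + T(-5)) = sqrt(-257 + 961*(-5)) = sqrt(-257 - 4805) = sqrt(-5062) = I*sqrt(5062)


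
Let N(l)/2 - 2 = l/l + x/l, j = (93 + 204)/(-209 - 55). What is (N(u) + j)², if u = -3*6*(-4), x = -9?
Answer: 1369/64 ≈ 21.391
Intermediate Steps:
u = 72 (u = -18*(-4) = 72)
j = -9/8 (j = 297/(-264) = 297*(-1/264) = -9/8 ≈ -1.1250)
N(l) = 6 - 18/l (N(l) = 4 + 2*(l/l - 9/l) = 4 + 2*(1 - 9/l) = 4 + (2 - 18/l) = 6 - 18/l)
(N(u) + j)² = ((6 - 18/72) - 9/8)² = ((6 - 18*1/72) - 9/8)² = ((6 - ¼) - 9/8)² = (23/4 - 9/8)² = (37/8)² = 1369/64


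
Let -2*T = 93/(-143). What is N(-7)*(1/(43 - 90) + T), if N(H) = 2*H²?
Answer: 200165/6721 ≈ 29.782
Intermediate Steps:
T = 93/286 (T = -93/(2*(-143)) = -93*(-1)/(2*143) = -½*(-93/143) = 93/286 ≈ 0.32517)
N(-7)*(1/(43 - 90) + T) = (2*(-7)²)*(1/(43 - 90) + 93/286) = (2*49)*(1/(-47) + 93/286) = 98*(-1/47 + 93/286) = 98*(4085/13442) = 200165/6721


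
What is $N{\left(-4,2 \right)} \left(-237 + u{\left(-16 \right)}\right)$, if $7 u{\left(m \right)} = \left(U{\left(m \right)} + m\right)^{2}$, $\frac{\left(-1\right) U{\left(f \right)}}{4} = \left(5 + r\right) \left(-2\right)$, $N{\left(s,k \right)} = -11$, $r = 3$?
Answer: $- \frac{7095}{7} \approx -1013.6$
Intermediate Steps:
$U{\left(f \right)} = 64$ ($U{\left(f \right)} = - 4 \left(5 + 3\right) \left(-2\right) = - 4 \cdot 8 \left(-2\right) = \left(-4\right) \left(-16\right) = 64$)
$u{\left(m \right)} = \frac{\left(64 + m\right)^{2}}{7}$
$N{\left(-4,2 \right)} \left(-237 + u{\left(-16 \right)}\right) = - 11 \left(-237 + \frac{\left(64 - 16\right)^{2}}{7}\right) = - 11 \left(-237 + \frac{48^{2}}{7}\right) = - 11 \left(-237 + \frac{1}{7} \cdot 2304\right) = - 11 \left(-237 + \frac{2304}{7}\right) = \left(-11\right) \frac{645}{7} = - \frac{7095}{7}$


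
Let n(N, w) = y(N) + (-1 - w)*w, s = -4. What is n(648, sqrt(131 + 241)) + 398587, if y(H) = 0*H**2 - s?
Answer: 398219 - 2*sqrt(93) ≈ 3.9820e+5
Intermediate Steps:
y(H) = 4 (y(H) = 0*H**2 - 1*(-4) = 0 + 4 = 4)
n(N, w) = 4 + w*(-1 - w) (n(N, w) = 4 + (-1 - w)*w = 4 + w*(-1 - w))
n(648, sqrt(131 + 241)) + 398587 = (4 - sqrt(131 + 241) - (sqrt(131 + 241))**2) + 398587 = (4 - sqrt(372) - (sqrt(372))**2) + 398587 = (4 - 2*sqrt(93) - (2*sqrt(93))**2) + 398587 = (4 - 2*sqrt(93) - 1*372) + 398587 = (4 - 2*sqrt(93) - 372) + 398587 = (-368 - 2*sqrt(93)) + 398587 = 398219 - 2*sqrt(93)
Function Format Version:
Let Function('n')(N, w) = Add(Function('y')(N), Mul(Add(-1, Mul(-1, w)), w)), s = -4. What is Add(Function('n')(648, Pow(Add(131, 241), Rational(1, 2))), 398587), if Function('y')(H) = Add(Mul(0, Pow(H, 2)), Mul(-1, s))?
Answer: Add(398219, Mul(-2, Pow(93, Rational(1, 2)))) ≈ 3.9820e+5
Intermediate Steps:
Function('y')(H) = 4 (Function('y')(H) = Add(Mul(0, Pow(H, 2)), Mul(-1, -4)) = Add(0, 4) = 4)
Function('n')(N, w) = Add(4, Mul(w, Add(-1, Mul(-1, w)))) (Function('n')(N, w) = Add(4, Mul(Add(-1, Mul(-1, w)), w)) = Add(4, Mul(w, Add(-1, Mul(-1, w)))))
Add(Function('n')(648, Pow(Add(131, 241), Rational(1, 2))), 398587) = Add(Add(4, Mul(-1, Pow(Add(131, 241), Rational(1, 2))), Mul(-1, Pow(Pow(Add(131, 241), Rational(1, 2)), 2))), 398587) = Add(Add(4, Mul(-1, Pow(372, Rational(1, 2))), Mul(-1, Pow(Pow(372, Rational(1, 2)), 2))), 398587) = Add(Add(4, Mul(-1, Mul(2, Pow(93, Rational(1, 2)))), Mul(-1, Pow(Mul(2, Pow(93, Rational(1, 2))), 2))), 398587) = Add(Add(4, Mul(-2, Pow(93, Rational(1, 2))), Mul(-1, 372)), 398587) = Add(Add(4, Mul(-2, Pow(93, Rational(1, 2))), -372), 398587) = Add(Add(-368, Mul(-2, Pow(93, Rational(1, 2)))), 398587) = Add(398219, Mul(-2, Pow(93, Rational(1, 2))))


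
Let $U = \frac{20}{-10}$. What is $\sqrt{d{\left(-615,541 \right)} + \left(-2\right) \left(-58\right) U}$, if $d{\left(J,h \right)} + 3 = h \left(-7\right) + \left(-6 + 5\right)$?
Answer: $3 i \sqrt{447} \approx 63.427 i$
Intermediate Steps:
$U = -2$ ($U = 20 \left(- \frac{1}{10}\right) = -2$)
$d{\left(J,h \right)} = -4 - 7 h$ ($d{\left(J,h \right)} = -3 + \left(h \left(-7\right) + \left(-6 + 5\right)\right) = -3 - \left(1 + 7 h\right) = -4 - 7 h$)
$\sqrt{d{\left(-615,541 \right)} + \left(-2\right) \left(-58\right) U} = \sqrt{\left(-4 - 3787\right) + \left(-2\right) \left(-58\right) \left(-2\right)} = \sqrt{\left(-4 - 3787\right) + 116 \left(-2\right)} = \sqrt{-3791 - 232} = \sqrt{-4023} = 3 i \sqrt{447}$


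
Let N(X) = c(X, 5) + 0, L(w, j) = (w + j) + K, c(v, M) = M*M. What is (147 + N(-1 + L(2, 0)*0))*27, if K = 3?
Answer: 4644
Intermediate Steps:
c(v, M) = M²
L(w, j) = 3 + j + w (L(w, j) = (w + j) + 3 = (j + w) + 3 = 3 + j + w)
N(X) = 25 (N(X) = 5² + 0 = 25 + 0 = 25)
(147 + N(-1 + L(2, 0)*0))*27 = (147 + 25)*27 = 172*27 = 4644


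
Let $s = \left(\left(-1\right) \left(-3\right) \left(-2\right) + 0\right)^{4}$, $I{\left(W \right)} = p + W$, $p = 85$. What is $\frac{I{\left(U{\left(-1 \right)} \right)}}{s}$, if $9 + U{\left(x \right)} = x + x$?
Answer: $\frac{37}{648} \approx 0.057099$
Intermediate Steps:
$U{\left(x \right)} = -9 + 2 x$ ($U{\left(x \right)} = -9 + \left(x + x\right) = -9 + 2 x$)
$I{\left(W \right)} = 85 + W$
$s = 1296$ ($s = \left(3 \left(-2\right) + 0\right)^{4} = \left(-6 + 0\right)^{4} = \left(-6\right)^{4} = 1296$)
$\frac{I{\left(U{\left(-1 \right)} \right)}}{s} = \frac{85 + \left(-9 + 2 \left(-1\right)\right)}{1296} = \left(85 - 11\right) \frac{1}{1296} = 74 \cdot \frac{1}{1296} = \frac{37}{648}$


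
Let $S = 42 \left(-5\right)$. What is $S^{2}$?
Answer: $44100$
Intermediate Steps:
$S = -210$
$S^{2} = \left(-210\right)^{2} = 44100$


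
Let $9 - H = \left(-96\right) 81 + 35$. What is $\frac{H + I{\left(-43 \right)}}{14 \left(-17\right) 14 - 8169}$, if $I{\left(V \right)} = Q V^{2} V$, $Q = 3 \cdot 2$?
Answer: $\frac{469292}{11501} \approx 40.804$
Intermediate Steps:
$Q = 6$
$H = 7750$ ($H = 9 - \left(\left(-96\right) 81 + 35\right) = 9 - \left(-7776 + 35\right) = 9 - -7741 = 9 + 7741 = 7750$)
$I{\left(V \right)} = 6 V^{3}$ ($I{\left(V \right)} = 6 V^{2} V = 6 V^{3}$)
$\frac{H + I{\left(-43 \right)}}{14 \left(-17\right) 14 - 8169} = \frac{7750 + 6 \left(-43\right)^{3}}{14 \left(-17\right) 14 - 8169} = \frac{7750 + 6 \left(-79507\right)}{\left(-238\right) 14 - 8169} = \frac{7750 - 477042}{-3332 - 8169} = - \frac{469292}{-11501} = \left(-469292\right) \left(- \frac{1}{11501}\right) = \frac{469292}{11501}$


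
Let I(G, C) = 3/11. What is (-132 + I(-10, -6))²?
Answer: 2099601/121 ≈ 17352.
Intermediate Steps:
I(G, C) = 3/11 (I(G, C) = 3*(1/11) = 3/11)
(-132 + I(-10, -6))² = (-132 + 3/11)² = (-1449/11)² = 2099601/121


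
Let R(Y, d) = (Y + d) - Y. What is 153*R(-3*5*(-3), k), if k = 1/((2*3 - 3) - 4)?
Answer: -153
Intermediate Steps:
k = -1 (k = 1/((6 - 3) - 4) = 1/(3 - 4) = 1/(-1) = -1)
R(Y, d) = d
153*R(-3*5*(-3), k) = 153*(-1) = -153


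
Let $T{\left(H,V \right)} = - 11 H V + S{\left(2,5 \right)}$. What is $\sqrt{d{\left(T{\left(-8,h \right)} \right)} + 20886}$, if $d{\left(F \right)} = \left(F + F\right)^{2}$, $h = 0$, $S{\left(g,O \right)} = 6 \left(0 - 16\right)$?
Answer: $5 \sqrt{2310} \approx 240.31$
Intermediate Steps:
$S{\left(g,O \right)} = -96$ ($S{\left(g,O \right)} = 6 \left(0 - 16\right) = 6 \left(-16\right) = -96$)
$T{\left(H,V \right)} = -96 - 11 H V$ ($T{\left(H,V \right)} = - 11 H V - 96 = -96 - 11 H V$)
$d{\left(F \right)} = 4 F^{2}$ ($d{\left(F \right)} = \left(2 F\right)^{2} = 4 F^{2}$)
$\sqrt{d{\left(T{\left(-8,h \right)} \right)} + 20886} = \sqrt{4 \left(-96 - \left(-88\right) 0\right)^{2} + 20886} = \sqrt{4 \left(-96 + 0\right)^{2} + 20886} = \sqrt{4 \left(-96\right)^{2} + 20886} = \sqrt{4 \cdot 9216 + 20886} = \sqrt{36864 + 20886} = \sqrt{57750} = 5 \sqrt{2310}$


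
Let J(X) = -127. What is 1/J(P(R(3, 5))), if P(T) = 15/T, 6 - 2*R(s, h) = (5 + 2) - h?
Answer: -1/127 ≈ -0.0078740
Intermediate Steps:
R(s, h) = -½ + h/2 (R(s, h) = 3 - ((5 + 2) - h)/2 = 3 - (7 - h)/2 = 3 + (-7/2 + h/2) = -½ + h/2)
1/J(P(R(3, 5))) = 1/(-127) = -1/127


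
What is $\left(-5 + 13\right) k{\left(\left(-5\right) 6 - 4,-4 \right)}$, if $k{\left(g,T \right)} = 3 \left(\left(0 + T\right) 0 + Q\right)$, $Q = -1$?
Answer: $-24$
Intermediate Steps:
$k{\left(g,T \right)} = -3$ ($k{\left(g,T \right)} = 3 \left(\left(0 + T\right) 0 - 1\right) = 3 \left(T 0 - 1\right) = 3 \left(0 - 1\right) = 3 \left(-1\right) = -3$)
$\left(-5 + 13\right) k{\left(\left(-5\right) 6 - 4,-4 \right)} = \left(-5 + 13\right) \left(-3\right) = 8 \left(-3\right) = -24$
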